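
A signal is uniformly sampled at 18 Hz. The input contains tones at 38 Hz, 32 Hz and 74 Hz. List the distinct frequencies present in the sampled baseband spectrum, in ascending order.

2 Hz, 4 Hz

fs/2 = 9 Hz.
38 Hz mod fs = 2 Hz.
2 Hz ≤ fs/2 = 9 Hz, appears at 2 Hz.
32 Hz mod fs = 14 Hz.
14 Hz > fs/2 = 9 Hz, folds to fs − 14 Hz = 4 Hz.
74 Hz mod fs = 2 Hz.
2 Hz ≤ fs/2 = 9 Hz, appears at 2 Hz.
Distinct values: {2 Hz, 4 Hz}.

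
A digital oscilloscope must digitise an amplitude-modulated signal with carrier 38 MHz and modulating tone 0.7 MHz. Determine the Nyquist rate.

AM sidebands sit at fc ± fm = 37.3 MHz and 38.7 MHz.
Highest-frequency component: 38.7 MHz.
Nyquist rate = 2 × 38.7 MHz = 77.4 MHz.

77.4 MHz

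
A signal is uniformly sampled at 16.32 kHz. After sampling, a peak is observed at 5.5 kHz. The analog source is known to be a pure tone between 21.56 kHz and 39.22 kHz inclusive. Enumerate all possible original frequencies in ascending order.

21.82 kHz, 27.14 kHz, 38.14 kHz

Frequencies that alias to 5.5 kHz are k·fs ± 5.5 kHz for integer k ≥ 0.
k=0: 5.5 kHz.
k=1: 10.82 kHz, 21.82 kHz.
k=2: 27.14 kHz, 38.14 kHz.
k=3: 43.46 kHz, 54.46 kHz.
Within [21.56 kHz, 39.22 kHz]: 21.82 kHz, 27.14 kHz, 38.14 kHz.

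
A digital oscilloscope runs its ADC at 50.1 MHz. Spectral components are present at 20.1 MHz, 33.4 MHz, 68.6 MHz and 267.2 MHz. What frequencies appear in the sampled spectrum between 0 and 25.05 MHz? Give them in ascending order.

16.7 MHz, 18.5 MHz, 20.1 MHz

fs/2 = 25.05 MHz.
20.1 MHz ≤ fs/2 = 25.05 MHz, passes unchanged.
33.4 MHz > fs/2 = 25.05 MHz, folds to fs − 33.4 MHz = 16.7 MHz.
68.6 MHz mod fs = 18.5 MHz.
18.5 MHz ≤ fs/2 = 25.05 MHz, appears at 18.5 MHz.
267.2 MHz mod fs = 16.7 MHz.
16.7 MHz ≤ fs/2 = 25.05 MHz, appears at 16.7 MHz.
Distinct values: {16.7 MHz, 18.5 MHz, 20.1 MHz}.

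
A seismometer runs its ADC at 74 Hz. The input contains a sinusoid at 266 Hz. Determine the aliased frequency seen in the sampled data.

266 Hz mod fs = 44 Hz.
44 Hz > fs/2 = 37 Hz, folds to fs − 44 Hz = 30 Hz.

30 Hz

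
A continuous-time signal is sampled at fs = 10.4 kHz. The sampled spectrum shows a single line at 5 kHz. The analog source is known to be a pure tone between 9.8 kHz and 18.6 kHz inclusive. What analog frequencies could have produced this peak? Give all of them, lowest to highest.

Frequencies that alias to 5 kHz are k·fs ± 5 kHz for integer k ≥ 0.
k=0: 5 kHz.
k=1: 5.4 kHz, 15.4 kHz.
k=2: 15.8 kHz, 25.8 kHz.
k=3: 26.2 kHz, 36.2 kHz.
Within [9.8 kHz, 18.6 kHz]: 15.4 kHz, 15.8 kHz.

15.4 kHz, 15.8 kHz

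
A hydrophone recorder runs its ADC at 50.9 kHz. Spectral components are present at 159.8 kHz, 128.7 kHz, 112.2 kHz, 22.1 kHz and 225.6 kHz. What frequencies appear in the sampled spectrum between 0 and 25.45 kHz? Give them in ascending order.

fs/2 = 25.45 kHz.
159.8 kHz mod fs = 7.1 kHz.
7.1 kHz ≤ fs/2 = 25.45 kHz, appears at 7.1 kHz.
128.7 kHz mod fs = 26.9 kHz.
26.9 kHz > fs/2 = 25.45 kHz, folds to fs − 26.9 kHz = 24 kHz.
112.2 kHz mod fs = 10.4 kHz.
10.4 kHz ≤ fs/2 = 25.45 kHz, appears at 10.4 kHz.
22.1 kHz ≤ fs/2 = 25.45 kHz, passes unchanged.
225.6 kHz mod fs = 22 kHz.
22 kHz ≤ fs/2 = 25.45 kHz, appears at 22 kHz.
Distinct values: {7.1 kHz, 10.4 kHz, 22 kHz, 22.1 kHz, 24 kHz}.

7.1 kHz, 10.4 kHz, 22 kHz, 22.1 kHz, 24 kHz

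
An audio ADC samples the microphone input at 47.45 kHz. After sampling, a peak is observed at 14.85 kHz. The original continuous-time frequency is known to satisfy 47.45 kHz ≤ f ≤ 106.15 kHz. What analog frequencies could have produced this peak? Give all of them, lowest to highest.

Frequencies that alias to 14.85 kHz are k·fs ± 14.85 kHz for integer k ≥ 0.
k=0: 14.85 kHz.
k=1: 32.6 kHz, 62.3 kHz.
k=2: 80.05 kHz, 109.75 kHz.
k=3: 127.5 kHz, 157.2 kHz.
Within [47.45 kHz, 106.15 kHz]: 62.3 kHz, 80.05 kHz.

62.3 kHz, 80.05 kHz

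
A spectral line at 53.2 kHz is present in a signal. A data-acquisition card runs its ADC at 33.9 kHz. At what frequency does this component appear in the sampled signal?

53.2 kHz mod fs = 19.3 kHz.
19.3 kHz > fs/2 = 16.95 kHz, folds to fs − 19.3 kHz = 14.6 kHz.

14.6 kHz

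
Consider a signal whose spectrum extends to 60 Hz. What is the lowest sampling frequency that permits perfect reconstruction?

Nyquist rate = 2 × 60 Hz = 120 Hz.

120 Hz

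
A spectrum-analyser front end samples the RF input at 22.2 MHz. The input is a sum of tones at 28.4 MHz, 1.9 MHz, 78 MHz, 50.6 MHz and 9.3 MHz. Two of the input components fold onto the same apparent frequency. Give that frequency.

fs/2 = 11.1 MHz.
28.4 MHz mod fs = 6.2 MHz.
6.2 MHz ≤ fs/2 = 11.1 MHz, appears at 6.2 MHz.
1.9 MHz ≤ fs/2 = 11.1 MHz, passes unchanged.
78 MHz mod fs = 11.4 MHz.
11.4 MHz > fs/2 = 11.1 MHz, folds to fs − 11.4 MHz = 10.8 MHz.
50.6 MHz mod fs = 6.2 MHz.
6.2 MHz ≤ fs/2 = 11.1 MHz, appears at 6.2 MHz.
9.3 MHz ≤ fs/2 = 11.1 MHz, passes unchanged.
28.4 MHz and 50.6 MHz both map to 6.2 MHz.

6.2 MHz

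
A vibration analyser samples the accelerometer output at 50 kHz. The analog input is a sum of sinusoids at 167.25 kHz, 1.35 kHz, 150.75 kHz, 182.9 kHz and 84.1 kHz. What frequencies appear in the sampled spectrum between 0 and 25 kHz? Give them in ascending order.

fs/2 = 25 kHz.
167.25 kHz mod fs = 17.25 kHz.
17.25 kHz ≤ fs/2 = 25 kHz, appears at 17.25 kHz.
1.35 kHz ≤ fs/2 = 25 kHz, passes unchanged.
150.75 kHz mod fs = 0.75 kHz.
0.75 kHz ≤ fs/2 = 25 kHz, appears at 0.75 kHz.
182.9 kHz mod fs = 32.9 kHz.
32.9 kHz > fs/2 = 25 kHz, folds to fs − 32.9 kHz = 17.1 kHz.
84.1 kHz mod fs = 34.1 kHz.
34.1 kHz > fs/2 = 25 kHz, folds to fs − 34.1 kHz = 15.9 kHz.
Distinct values: {0.75 kHz, 1.35 kHz, 15.9 kHz, 17.1 kHz, 17.25 kHz}.

0.75 kHz, 1.35 kHz, 15.9 kHz, 17.1 kHz, 17.25 kHz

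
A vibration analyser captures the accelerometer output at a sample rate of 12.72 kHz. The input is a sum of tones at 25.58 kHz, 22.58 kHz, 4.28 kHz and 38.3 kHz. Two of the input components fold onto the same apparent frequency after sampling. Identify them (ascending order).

fs/2 = 6.36 kHz.
25.58 kHz mod fs = 0.14 kHz.
0.14 kHz ≤ fs/2 = 6.36 kHz, appears at 0.14 kHz.
22.58 kHz mod fs = 9.86 kHz.
9.86 kHz > fs/2 = 6.36 kHz, folds to fs − 9.86 kHz = 2.86 kHz.
4.28 kHz ≤ fs/2 = 6.36 kHz, passes unchanged.
38.3 kHz mod fs = 0.14 kHz.
0.14 kHz ≤ fs/2 = 6.36 kHz, appears at 0.14 kHz.
25.58 kHz and 38.3 kHz both map to 0.14 kHz.

25.58 kHz, 38.3 kHz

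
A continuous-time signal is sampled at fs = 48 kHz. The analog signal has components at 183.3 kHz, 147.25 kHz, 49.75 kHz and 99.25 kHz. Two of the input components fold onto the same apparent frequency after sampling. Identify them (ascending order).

99.25 kHz, 147.25 kHz

fs/2 = 24 kHz.
183.3 kHz mod fs = 39.3 kHz.
39.3 kHz > fs/2 = 24 kHz, folds to fs − 39.3 kHz = 8.7 kHz.
147.25 kHz mod fs = 3.25 kHz.
3.25 kHz ≤ fs/2 = 24 kHz, appears at 3.25 kHz.
49.75 kHz mod fs = 1.75 kHz.
1.75 kHz ≤ fs/2 = 24 kHz, appears at 1.75 kHz.
99.25 kHz mod fs = 3.25 kHz.
3.25 kHz ≤ fs/2 = 24 kHz, appears at 3.25 kHz.
99.25 kHz and 147.25 kHz both map to 3.25 kHz.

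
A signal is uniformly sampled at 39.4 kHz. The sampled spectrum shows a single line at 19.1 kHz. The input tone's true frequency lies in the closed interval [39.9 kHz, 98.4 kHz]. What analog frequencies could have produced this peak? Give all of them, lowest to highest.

Frequencies that alias to 19.1 kHz are k·fs ± 19.1 kHz for integer k ≥ 0.
k=0: 19.1 kHz.
k=1: 20.3 kHz, 58.5 kHz.
k=2: 59.7 kHz, 97.9 kHz.
k=3: 99.1 kHz, 137.3 kHz.
Within [39.9 kHz, 98.4 kHz]: 58.5 kHz, 59.7 kHz, 97.9 kHz.

58.5 kHz, 59.7 kHz, 97.9 kHz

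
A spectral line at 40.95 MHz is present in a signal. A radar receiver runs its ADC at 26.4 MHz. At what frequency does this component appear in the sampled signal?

11.85 MHz

40.95 MHz mod fs = 14.55 MHz.
14.55 MHz > fs/2 = 13.2 MHz, folds to fs − 14.55 MHz = 11.85 MHz.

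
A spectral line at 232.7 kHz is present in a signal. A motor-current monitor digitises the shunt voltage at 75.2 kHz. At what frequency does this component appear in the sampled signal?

232.7 kHz mod fs = 7.1 kHz.
7.1 kHz ≤ fs/2 = 37.6 kHz, appears at 7.1 kHz.

7.1 kHz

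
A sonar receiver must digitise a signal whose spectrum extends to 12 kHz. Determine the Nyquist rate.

24 kHz

Nyquist rate = 2 × 12 kHz = 24 kHz.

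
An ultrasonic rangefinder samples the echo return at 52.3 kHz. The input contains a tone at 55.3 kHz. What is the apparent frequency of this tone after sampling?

55.3 kHz mod fs = 3 kHz.
3 kHz ≤ fs/2 = 26.15 kHz, appears at 3 kHz.

3 kHz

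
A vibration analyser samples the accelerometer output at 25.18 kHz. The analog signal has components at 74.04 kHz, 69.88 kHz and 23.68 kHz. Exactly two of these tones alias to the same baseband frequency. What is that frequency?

1.5 kHz

fs/2 = 12.59 kHz.
74.04 kHz mod fs = 23.68 kHz.
23.68 kHz > fs/2 = 12.59 kHz, folds to fs − 23.68 kHz = 1.5 kHz.
69.88 kHz mod fs = 19.52 kHz.
19.52 kHz > fs/2 = 12.59 kHz, folds to fs − 19.52 kHz = 5.66 kHz.
23.68 kHz > fs/2 = 12.59 kHz, folds to fs − 23.68 kHz = 1.5 kHz.
23.68 kHz and 74.04 kHz both map to 1.5 kHz.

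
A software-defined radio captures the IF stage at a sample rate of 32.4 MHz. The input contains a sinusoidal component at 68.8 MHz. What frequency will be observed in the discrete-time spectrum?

68.8 MHz mod fs = 4 MHz.
4 MHz ≤ fs/2 = 16.2 MHz, appears at 4 MHz.

4 MHz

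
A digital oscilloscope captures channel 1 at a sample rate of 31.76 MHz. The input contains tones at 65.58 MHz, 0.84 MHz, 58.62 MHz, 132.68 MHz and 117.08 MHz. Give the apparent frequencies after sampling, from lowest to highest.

0.84 MHz, 2.06 MHz, 4.9 MHz, 5.64 MHz, 9.96 MHz

fs/2 = 15.88 MHz.
65.58 MHz mod fs = 2.06 MHz.
2.06 MHz ≤ fs/2 = 15.88 MHz, appears at 2.06 MHz.
0.84 MHz ≤ fs/2 = 15.88 MHz, passes unchanged.
58.62 MHz mod fs = 26.86 MHz.
26.86 MHz > fs/2 = 15.88 MHz, folds to fs − 26.86 MHz = 4.9 MHz.
132.68 MHz mod fs = 5.64 MHz.
5.64 MHz ≤ fs/2 = 15.88 MHz, appears at 5.64 MHz.
117.08 MHz mod fs = 21.8 MHz.
21.8 MHz > fs/2 = 15.88 MHz, folds to fs − 21.8 MHz = 9.96 MHz.
Distinct values: {0.84 MHz, 2.06 MHz, 4.9 MHz, 5.64 MHz, 9.96 MHz}.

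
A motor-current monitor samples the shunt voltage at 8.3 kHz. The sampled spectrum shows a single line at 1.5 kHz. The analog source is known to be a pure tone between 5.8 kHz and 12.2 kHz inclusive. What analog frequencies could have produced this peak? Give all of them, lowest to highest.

6.8 kHz, 9.8 kHz

Frequencies that alias to 1.5 kHz are k·fs ± 1.5 kHz for integer k ≥ 0.
k=0: 1.5 kHz.
k=1: 6.8 kHz, 9.8 kHz.
k=2: 15.1 kHz, 18.1 kHz.
Within [5.8 kHz, 12.2 kHz]: 6.8 kHz, 9.8 kHz.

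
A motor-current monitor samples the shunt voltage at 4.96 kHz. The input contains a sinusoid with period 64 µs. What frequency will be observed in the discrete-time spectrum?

0.745 kHz

T = 64 µs → f = 1/T = 15.625 kHz.
15.625 kHz mod fs = 0.745 kHz.
0.745 kHz ≤ fs/2 = 2.48 kHz, appears at 0.745 kHz.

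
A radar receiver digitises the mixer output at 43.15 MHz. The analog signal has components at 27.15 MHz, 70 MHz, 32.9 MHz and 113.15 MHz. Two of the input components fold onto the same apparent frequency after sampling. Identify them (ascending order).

70 MHz, 113.15 MHz

fs/2 = 21.575 MHz.
27.15 MHz > fs/2 = 21.575 MHz, folds to fs − 27.15 MHz = 16 MHz.
70 MHz mod fs = 26.85 MHz.
26.85 MHz > fs/2 = 21.575 MHz, folds to fs − 26.85 MHz = 16.3 MHz.
32.9 MHz > fs/2 = 21.575 MHz, folds to fs − 32.9 MHz = 10.25 MHz.
113.15 MHz mod fs = 26.85 MHz.
26.85 MHz > fs/2 = 21.575 MHz, folds to fs − 26.85 MHz = 16.3 MHz.
70 MHz and 113.15 MHz both map to 16.3 MHz.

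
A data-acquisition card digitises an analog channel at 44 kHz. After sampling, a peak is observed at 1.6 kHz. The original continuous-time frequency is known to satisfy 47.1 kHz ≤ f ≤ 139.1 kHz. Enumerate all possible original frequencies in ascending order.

86.4 kHz, 89.6 kHz, 130.4 kHz, 133.6 kHz

Frequencies that alias to 1.6 kHz are k·fs ± 1.6 kHz for integer k ≥ 0.
k=0: 1.6 kHz.
k=1: 42.4 kHz, 45.6 kHz.
k=2: 86.4 kHz, 89.6 kHz.
k=3: 130.4 kHz, 133.6 kHz.
k=4: 174.4 kHz, 177.6 kHz.
Within [47.1 kHz, 139.1 kHz]: 86.4 kHz, 89.6 kHz, 130.4 kHz, 133.6 kHz.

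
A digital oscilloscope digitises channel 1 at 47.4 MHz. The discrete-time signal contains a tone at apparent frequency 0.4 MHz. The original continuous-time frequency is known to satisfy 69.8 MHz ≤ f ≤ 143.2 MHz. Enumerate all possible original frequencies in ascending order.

94.4 MHz, 95.2 MHz, 141.8 MHz, 142.6 MHz

Frequencies that alias to 0.4 MHz are k·fs ± 0.4 MHz for integer k ≥ 0.
k=0: 0.4 MHz.
k=1: 47 MHz, 47.8 MHz.
k=2: 94.4 MHz, 95.2 MHz.
k=3: 141.8 MHz, 142.6 MHz.
k=4: 189.2 MHz, 190 MHz.
Within [69.8 MHz, 143.2 MHz]: 94.4 MHz, 95.2 MHz, 141.8 MHz, 142.6 MHz.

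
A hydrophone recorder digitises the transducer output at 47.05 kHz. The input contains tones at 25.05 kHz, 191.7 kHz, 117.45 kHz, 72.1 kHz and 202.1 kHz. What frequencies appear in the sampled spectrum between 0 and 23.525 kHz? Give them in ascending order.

fs/2 = 23.525 kHz.
25.05 kHz > fs/2 = 23.525 kHz, folds to fs − 25.05 kHz = 22 kHz.
191.7 kHz mod fs = 3.5 kHz.
3.5 kHz ≤ fs/2 = 23.525 kHz, appears at 3.5 kHz.
117.45 kHz mod fs = 23.35 kHz.
23.35 kHz ≤ fs/2 = 23.525 kHz, appears at 23.35 kHz.
72.1 kHz mod fs = 25.05 kHz.
25.05 kHz > fs/2 = 23.525 kHz, folds to fs − 25.05 kHz = 22 kHz.
202.1 kHz mod fs = 13.9 kHz.
13.9 kHz ≤ fs/2 = 23.525 kHz, appears at 13.9 kHz.
Distinct values: {3.5 kHz, 13.9 kHz, 22 kHz, 23.35 kHz}.

3.5 kHz, 13.9 kHz, 22 kHz, 23.35 kHz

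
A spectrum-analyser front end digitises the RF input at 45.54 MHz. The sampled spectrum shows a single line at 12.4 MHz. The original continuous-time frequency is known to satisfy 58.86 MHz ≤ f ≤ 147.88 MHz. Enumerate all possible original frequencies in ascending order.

Frequencies that alias to 12.4 MHz are k·fs ± 12.4 MHz for integer k ≥ 0.
k=0: 12.4 MHz.
k=1: 33.14 MHz, 57.94 MHz.
k=2: 78.68 MHz, 103.48 MHz.
k=3: 124.22 MHz, 149.02 MHz.
k=4: 169.76 MHz, 194.56 MHz.
Within [58.86 MHz, 147.88 MHz]: 78.68 MHz, 103.48 MHz, 124.22 MHz.

78.68 MHz, 103.48 MHz, 124.22 MHz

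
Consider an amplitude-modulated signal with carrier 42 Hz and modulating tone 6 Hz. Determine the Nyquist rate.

AM sidebands sit at fc ± fm = 36 Hz and 48 Hz.
Highest-frequency component: 48 Hz.
Nyquist rate = 2 × 48 Hz = 96 Hz.

96 Hz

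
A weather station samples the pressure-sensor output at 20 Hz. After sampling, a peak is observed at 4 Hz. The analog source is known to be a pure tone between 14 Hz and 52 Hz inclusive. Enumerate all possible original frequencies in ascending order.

Frequencies that alias to 4 Hz are k·fs ± 4 Hz for integer k ≥ 0.
k=0: 4 Hz.
k=1: 16 Hz, 24 Hz.
k=2: 36 Hz, 44 Hz.
k=3: 56 Hz, 64 Hz.
Within [14 Hz, 52 Hz]: 16 Hz, 24 Hz, 36 Hz, 44 Hz.

16 Hz, 24 Hz, 36 Hz, 44 Hz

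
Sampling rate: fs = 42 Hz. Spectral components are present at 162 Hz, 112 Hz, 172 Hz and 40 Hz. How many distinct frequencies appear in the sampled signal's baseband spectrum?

fs/2 = 21 Hz.
162 Hz mod fs = 36 Hz.
36 Hz > fs/2 = 21 Hz, folds to fs − 36 Hz = 6 Hz.
112 Hz mod fs = 28 Hz.
28 Hz > fs/2 = 21 Hz, folds to fs − 28 Hz = 14 Hz.
172 Hz mod fs = 4 Hz.
4 Hz ≤ fs/2 = 21 Hz, appears at 4 Hz.
40 Hz > fs/2 = 21 Hz, folds to fs − 40 Hz = 2 Hz.
Distinct values: {2 Hz, 4 Hz, 6 Hz, 14 Hz} → 4.

4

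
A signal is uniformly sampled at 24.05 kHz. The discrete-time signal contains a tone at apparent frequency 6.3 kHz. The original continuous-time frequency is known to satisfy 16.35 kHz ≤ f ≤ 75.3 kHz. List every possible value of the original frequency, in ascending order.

17.75 kHz, 30.35 kHz, 41.8 kHz, 54.4 kHz, 65.85 kHz

Frequencies that alias to 6.3 kHz are k·fs ± 6.3 kHz for integer k ≥ 0.
k=0: 6.3 kHz.
k=1: 17.75 kHz, 30.35 kHz.
k=2: 41.8 kHz, 54.4 kHz.
k=3: 65.85 kHz, 78.45 kHz.
k=4: 89.9 kHz, 102.5 kHz.
Within [16.35 kHz, 75.3 kHz]: 17.75 kHz, 30.35 kHz, 41.8 kHz, 54.4 kHz, 65.85 kHz.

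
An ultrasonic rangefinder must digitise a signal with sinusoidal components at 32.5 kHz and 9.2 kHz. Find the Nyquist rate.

Highest-frequency component: 32.5 kHz.
Nyquist rate = 2 × 32.5 kHz = 65 kHz.

65 kHz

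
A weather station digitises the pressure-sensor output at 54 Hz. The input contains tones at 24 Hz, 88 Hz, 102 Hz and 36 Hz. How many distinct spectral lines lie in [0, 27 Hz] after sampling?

fs/2 = 27 Hz.
24 Hz ≤ fs/2 = 27 Hz, passes unchanged.
88 Hz mod fs = 34 Hz.
34 Hz > fs/2 = 27 Hz, folds to fs − 34 Hz = 20 Hz.
102 Hz mod fs = 48 Hz.
48 Hz > fs/2 = 27 Hz, folds to fs − 48 Hz = 6 Hz.
36 Hz > fs/2 = 27 Hz, folds to fs − 36 Hz = 18 Hz.
Distinct values: {6 Hz, 18 Hz, 20 Hz, 24 Hz} → 4.

4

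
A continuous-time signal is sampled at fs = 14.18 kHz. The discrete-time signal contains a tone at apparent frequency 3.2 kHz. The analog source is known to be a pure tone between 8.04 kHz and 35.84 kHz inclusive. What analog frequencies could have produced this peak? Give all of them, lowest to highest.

10.98 kHz, 17.38 kHz, 25.16 kHz, 31.56 kHz

Frequencies that alias to 3.2 kHz are k·fs ± 3.2 kHz for integer k ≥ 0.
k=0: 3.2 kHz.
k=1: 10.98 kHz, 17.38 kHz.
k=2: 25.16 kHz, 31.56 kHz.
k=3: 39.34 kHz, 45.74 kHz.
Within [8.04 kHz, 35.84 kHz]: 10.98 kHz, 17.38 kHz, 25.16 kHz, 31.56 kHz.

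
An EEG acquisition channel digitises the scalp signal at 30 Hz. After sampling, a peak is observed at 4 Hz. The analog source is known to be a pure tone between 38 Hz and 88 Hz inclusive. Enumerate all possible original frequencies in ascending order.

56 Hz, 64 Hz, 86 Hz

Frequencies that alias to 4 Hz are k·fs ± 4 Hz for integer k ≥ 0.
k=0: 4 Hz.
k=1: 26 Hz, 34 Hz.
k=2: 56 Hz, 64 Hz.
k=3: 86 Hz, 94 Hz.
k=4: 116 Hz, 124 Hz.
Within [38 Hz, 88 Hz]: 56 Hz, 64 Hz, 86 Hz.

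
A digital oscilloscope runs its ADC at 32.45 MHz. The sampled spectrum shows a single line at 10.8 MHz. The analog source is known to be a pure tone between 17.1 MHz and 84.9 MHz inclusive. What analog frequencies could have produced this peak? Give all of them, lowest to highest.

21.65 MHz, 43.25 MHz, 54.1 MHz, 75.7 MHz

Frequencies that alias to 10.8 MHz are k·fs ± 10.8 MHz for integer k ≥ 0.
k=0: 10.8 MHz.
k=1: 21.65 MHz, 43.25 MHz.
k=2: 54.1 MHz, 75.7 MHz.
k=3: 86.55 MHz, 108.15 MHz.
Within [17.1 MHz, 84.9 MHz]: 21.65 MHz, 43.25 MHz, 54.1 MHz, 75.7 MHz.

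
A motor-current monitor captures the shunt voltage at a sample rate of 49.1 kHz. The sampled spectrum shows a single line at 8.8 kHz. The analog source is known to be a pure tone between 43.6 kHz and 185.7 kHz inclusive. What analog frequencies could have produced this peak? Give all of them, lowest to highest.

57.9 kHz, 89.4 kHz, 107 kHz, 138.5 kHz, 156.1 kHz

Frequencies that alias to 8.8 kHz are k·fs ± 8.8 kHz for integer k ≥ 0.
k=0: 8.8 kHz.
k=1: 40.3 kHz, 57.9 kHz.
k=2: 89.4 kHz, 107 kHz.
k=3: 138.5 kHz, 156.1 kHz.
k=4: 187.6 kHz, 205.2 kHz.
Within [43.6 kHz, 185.7 kHz]: 57.9 kHz, 89.4 kHz, 107 kHz, 138.5 kHz, 156.1 kHz.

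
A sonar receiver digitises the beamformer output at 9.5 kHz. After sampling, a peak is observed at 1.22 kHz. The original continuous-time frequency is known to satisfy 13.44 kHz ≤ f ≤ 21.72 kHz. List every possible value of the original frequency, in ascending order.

17.78 kHz, 20.22 kHz

Frequencies that alias to 1.22 kHz are k·fs ± 1.22 kHz for integer k ≥ 0.
k=0: 1.22 kHz.
k=1: 8.28 kHz, 10.72 kHz.
k=2: 17.78 kHz, 20.22 kHz.
k=3: 27.28 kHz, 29.72 kHz.
Within [13.44 kHz, 21.72 kHz]: 17.78 kHz, 20.22 kHz.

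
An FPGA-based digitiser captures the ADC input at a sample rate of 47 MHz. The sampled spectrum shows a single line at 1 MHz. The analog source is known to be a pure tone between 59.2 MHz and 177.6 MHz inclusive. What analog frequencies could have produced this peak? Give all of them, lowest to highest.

93 MHz, 95 MHz, 140 MHz, 142 MHz

Frequencies that alias to 1 MHz are k·fs ± 1 MHz for integer k ≥ 0.
k=0: 1 MHz.
k=1: 46 MHz, 48 MHz.
k=2: 93 MHz, 95 MHz.
k=3: 140 MHz, 142 MHz.
k=4: 187 MHz, 189 MHz.
Within [59.2 MHz, 177.6 MHz]: 93 MHz, 95 MHz, 140 MHz, 142 MHz.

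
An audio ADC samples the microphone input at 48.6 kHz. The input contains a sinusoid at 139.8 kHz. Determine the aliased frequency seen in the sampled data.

6 kHz

139.8 kHz mod fs = 42.6 kHz.
42.6 kHz > fs/2 = 24.3 kHz, folds to fs − 42.6 kHz = 6 kHz.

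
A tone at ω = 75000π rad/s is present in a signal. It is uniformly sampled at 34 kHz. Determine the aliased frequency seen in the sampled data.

ω = 75000π rad/s → f = ω/(2π) = 37500 Hz = 37.5 kHz.
37.5 kHz mod fs = 3.5 kHz.
3.5 kHz ≤ fs/2 = 17 kHz, appears at 3.5 kHz.

3.5 kHz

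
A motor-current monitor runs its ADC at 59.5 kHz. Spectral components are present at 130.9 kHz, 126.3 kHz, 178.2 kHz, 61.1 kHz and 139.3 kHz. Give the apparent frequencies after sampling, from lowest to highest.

fs/2 = 29.75 kHz.
130.9 kHz mod fs = 11.9 kHz.
11.9 kHz ≤ fs/2 = 29.75 kHz, appears at 11.9 kHz.
126.3 kHz mod fs = 7.3 kHz.
7.3 kHz ≤ fs/2 = 29.75 kHz, appears at 7.3 kHz.
178.2 kHz mod fs = 59.2 kHz.
59.2 kHz > fs/2 = 29.75 kHz, folds to fs − 59.2 kHz = 0.3 kHz.
61.1 kHz mod fs = 1.6 kHz.
1.6 kHz ≤ fs/2 = 29.75 kHz, appears at 1.6 kHz.
139.3 kHz mod fs = 20.3 kHz.
20.3 kHz ≤ fs/2 = 29.75 kHz, appears at 20.3 kHz.
Distinct values: {0.3 kHz, 1.6 kHz, 7.3 kHz, 11.9 kHz, 20.3 kHz}.

0.3 kHz, 1.6 kHz, 7.3 kHz, 11.9 kHz, 20.3 kHz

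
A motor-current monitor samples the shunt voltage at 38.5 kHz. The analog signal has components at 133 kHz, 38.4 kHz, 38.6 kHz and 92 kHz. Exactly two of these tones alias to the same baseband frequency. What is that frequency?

fs/2 = 19.25 kHz.
133 kHz mod fs = 17.5 kHz.
17.5 kHz ≤ fs/2 = 19.25 kHz, appears at 17.5 kHz.
38.4 kHz > fs/2 = 19.25 kHz, folds to fs − 38.4 kHz = 0.1 kHz.
38.6 kHz mod fs = 0.1 kHz.
0.1 kHz ≤ fs/2 = 19.25 kHz, appears at 0.1 kHz.
92 kHz mod fs = 15 kHz.
15 kHz ≤ fs/2 = 19.25 kHz, appears at 15 kHz.
38.4 kHz and 38.6 kHz both map to 0.1 kHz.

0.1 kHz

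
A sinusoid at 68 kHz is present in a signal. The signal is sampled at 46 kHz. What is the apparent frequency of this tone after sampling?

68 kHz mod fs = 22 kHz.
22 kHz ≤ fs/2 = 23 kHz, appears at 22 kHz.

22 kHz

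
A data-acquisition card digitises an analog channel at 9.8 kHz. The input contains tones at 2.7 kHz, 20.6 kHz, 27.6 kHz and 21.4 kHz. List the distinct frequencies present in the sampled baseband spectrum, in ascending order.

1 kHz, 1.8 kHz, 2.7 kHz

fs/2 = 4.9 kHz.
2.7 kHz ≤ fs/2 = 4.9 kHz, passes unchanged.
20.6 kHz mod fs = 1 kHz.
1 kHz ≤ fs/2 = 4.9 kHz, appears at 1 kHz.
27.6 kHz mod fs = 8 kHz.
8 kHz > fs/2 = 4.9 kHz, folds to fs − 8 kHz = 1.8 kHz.
21.4 kHz mod fs = 1.8 kHz.
1.8 kHz ≤ fs/2 = 4.9 kHz, appears at 1.8 kHz.
Distinct values: {1 kHz, 1.8 kHz, 2.7 kHz}.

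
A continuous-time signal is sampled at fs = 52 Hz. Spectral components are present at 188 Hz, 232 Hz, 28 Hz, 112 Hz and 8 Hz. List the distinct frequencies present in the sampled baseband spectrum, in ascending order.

8 Hz, 20 Hz, 24 Hz

fs/2 = 26 Hz.
188 Hz mod fs = 32 Hz.
32 Hz > fs/2 = 26 Hz, folds to fs − 32 Hz = 20 Hz.
232 Hz mod fs = 24 Hz.
24 Hz ≤ fs/2 = 26 Hz, appears at 24 Hz.
28 Hz > fs/2 = 26 Hz, folds to fs − 28 Hz = 24 Hz.
112 Hz mod fs = 8 Hz.
8 Hz ≤ fs/2 = 26 Hz, appears at 8 Hz.
8 Hz ≤ fs/2 = 26 Hz, passes unchanged.
Distinct values: {8 Hz, 20 Hz, 24 Hz}.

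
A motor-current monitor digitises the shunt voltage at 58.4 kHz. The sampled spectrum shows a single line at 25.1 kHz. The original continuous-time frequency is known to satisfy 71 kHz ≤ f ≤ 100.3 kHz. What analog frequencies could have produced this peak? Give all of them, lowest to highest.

Frequencies that alias to 25.1 kHz are k·fs ± 25.1 kHz for integer k ≥ 0.
k=0: 25.1 kHz.
k=1: 33.3 kHz, 83.5 kHz.
k=2: 91.7 kHz, 141.9 kHz.
k=3: 150.1 kHz, 200.3 kHz.
Within [71 kHz, 100.3 kHz]: 83.5 kHz, 91.7 kHz.

83.5 kHz, 91.7 kHz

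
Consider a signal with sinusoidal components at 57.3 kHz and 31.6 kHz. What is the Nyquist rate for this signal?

114.6 kHz

Highest-frequency component: 57.3 kHz.
Nyquist rate = 2 × 57.3 kHz = 114.6 kHz.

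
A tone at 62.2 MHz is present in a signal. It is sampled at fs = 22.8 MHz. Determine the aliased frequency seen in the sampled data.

6.2 MHz

62.2 MHz mod fs = 16.6 MHz.
16.6 MHz > fs/2 = 11.4 MHz, folds to fs − 16.6 MHz = 6.2 MHz.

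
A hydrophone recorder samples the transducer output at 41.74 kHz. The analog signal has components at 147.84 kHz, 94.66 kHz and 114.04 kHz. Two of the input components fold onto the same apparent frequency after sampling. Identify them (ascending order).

fs/2 = 20.87 kHz.
147.84 kHz mod fs = 22.62 kHz.
22.62 kHz > fs/2 = 20.87 kHz, folds to fs − 22.62 kHz = 19.12 kHz.
94.66 kHz mod fs = 11.18 kHz.
11.18 kHz ≤ fs/2 = 20.87 kHz, appears at 11.18 kHz.
114.04 kHz mod fs = 30.56 kHz.
30.56 kHz > fs/2 = 20.87 kHz, folds to fs − 30.56 kHz = 11.18 kHz.
94.66 kHz and 114.04 kHz both map to 11.18 kHz.

94.66 kHz, 114.04 kHz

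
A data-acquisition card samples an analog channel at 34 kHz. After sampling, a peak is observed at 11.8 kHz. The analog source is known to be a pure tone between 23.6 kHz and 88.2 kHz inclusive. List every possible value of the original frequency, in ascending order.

Frequencies that alias to 11.8 kHz are k·fs ± 11.8 kHz for integer k ≥ 0.
k=0: 11.8 kHz.
k=1: 22.2 kHz, 45.8 kHz.
k=2: 56.2 kHz, 79.8 kHz.
k=3: 90.2 kHz, 113.8 kHz.
Within [23.6 kHz, 88.2 kHz]: 45.8 kHz, 56.2 kHz, 79.8 kHz.

45.8 kHz, 56.2 kHz, 79.8 kHz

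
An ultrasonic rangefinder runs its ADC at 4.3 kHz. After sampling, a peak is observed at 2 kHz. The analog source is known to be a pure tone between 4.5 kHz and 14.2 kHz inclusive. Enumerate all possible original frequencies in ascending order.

Frequencies that alias to 2 kHz are k·fs ± 2 kHz for integer k ≥ 0.
k=0: 2 kHz.
k=1: 2.3 kHz, 6.3 kHz.
k=2: 6.6 kHz, 10.6 kHz.
k=3: 10.9 kHz, 14.9 kHz.
k=4: 15.2 kHz, 19.2 kHz.
Within [4.5 kHz, 14.2 kHz]: 6.3 kHz, 6.6 kHz, 10.6 kHz, 10.9 kHz.

6.3 kHz, 6.6 kHz, 10.6 kHz, 10.9 kHz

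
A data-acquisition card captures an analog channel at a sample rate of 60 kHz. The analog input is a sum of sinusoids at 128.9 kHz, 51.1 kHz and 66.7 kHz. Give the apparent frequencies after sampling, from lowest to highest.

fs/2 = 30 kHz.
128.9 kHz mod fs = 8.9 kHz.
8.9 kHz ≤ fs/2 = 30 kHz, appears at 8.9 kHz.
51.1 kHz > fs/2 = 30 kHz, folds to fs − 51.1 kHz = 8.9 kHz.
66.7 kHz mod fs = 6.7 kHz.
6.7 kHz ≤ fs/2 = 30 kHz, appears at 6.7 kHz.
Distinct values: {6.7 kHz, 8.9 kHz}.

6.7 kHz, 8.9 kHz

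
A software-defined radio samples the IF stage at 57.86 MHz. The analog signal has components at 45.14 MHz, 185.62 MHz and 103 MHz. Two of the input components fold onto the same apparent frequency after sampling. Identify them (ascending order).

fs/2 = 28.93 MHz.
45.14 MHz > fs/2 = 28.93 MHz, folds to fs − 45.14 MHz = 12.72 MHz.
185.62 MHz mod fs = 12.04 MHz.
12.04 MHz ≤ fs/2 = 28.93 MHz, appears at 12.04 MHz.
103 MHz mod fs = 45.14 MHz.
45.14 MHz > fs/2 = 28.93 MHz, folds to fs − 45.14 MHz = 12.72 MHz.
45.14 MHz and 103 MHz both map to 12.72 MHz.

45.14 MHz, 103 MHz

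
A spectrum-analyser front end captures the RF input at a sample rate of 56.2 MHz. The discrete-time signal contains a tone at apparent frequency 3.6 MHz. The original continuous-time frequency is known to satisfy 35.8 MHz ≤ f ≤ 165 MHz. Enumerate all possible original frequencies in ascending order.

Frequencies that alias to 3.6 MHz are k·fs ± 3.6 MHz for integer k ≥ 0.
k=0: 3.6 MHz.
k=1: 52.6 MHz, 59.8 MHz.
k=2: 108.8 MHz, 116 MHz.
k=3: 165 MHz, 172.2 MHz.
k=4: 221.2 MHz, 228.4 MHz.
Within [35.8 MHz, 165 MHz]: 52.6 MHz, 59.8 MHz, 108.8 MHz, 116 MHz, 165 MHz.

52.6 MHz, 59.8 MHz, 108.8 MHz, 116 MHz, 165 MHz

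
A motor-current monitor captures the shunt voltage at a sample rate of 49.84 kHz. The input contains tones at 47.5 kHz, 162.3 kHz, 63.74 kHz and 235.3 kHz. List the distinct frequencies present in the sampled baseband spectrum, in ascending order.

2.34 kHz, 12.78 kHz, 13.9 kHz

fs/2 = 24.92 kHz.
47.5 kHz > fs/2 = 24.92 kHz, folds to fs − 47.5 kHz = 2.34 kHz.
162.3 kHz mod fs = 12.78 kHz.
12.78 kHz ≤ fs/2 = 24.92 kHz, appears at 12.78 kHz.
63.74 kHz mod fs = 13.9 kHz.
13.9 kHz ≤ fs/2 = 24.92 kHz, appears at 13.9 kHz.
235.3 kHz mod fs = 35.94 kHz.
35.94 kHz > fs/2 = 24.92 kHz, folds to fs − 35.94 kHz = 13.9 kHz.
Distinct values: {2.34 kHz, 12.78 kHz, 13.9 kHz}.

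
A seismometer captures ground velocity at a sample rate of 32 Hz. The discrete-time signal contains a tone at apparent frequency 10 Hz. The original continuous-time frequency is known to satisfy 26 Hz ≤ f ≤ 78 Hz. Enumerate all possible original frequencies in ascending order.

42 Hz, 54 Hz, 74 Hz

Frequencies that alias to 10 Hz are k·fs ± 10 Hz for integer k ≥ 0.
k=0: 10 Hz.
k=1: 22 Hz, 42 Hz.
k=2: 54 Hz, 74 Hz.
k=3: 86 Hz, 106 Hz.
Within [26 Hz, 78 Hz]: 42 Hz, 54 Hz, 74 Hz.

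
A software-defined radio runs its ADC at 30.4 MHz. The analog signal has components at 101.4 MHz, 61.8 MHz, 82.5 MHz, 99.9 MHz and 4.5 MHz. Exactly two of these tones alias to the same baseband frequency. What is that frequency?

fs/2 = 15.2 MHz.
101.4 MHz mod fs = 10.2 MHz.
10.2 MHz ≤ fs/2 = 15.2 MHz, appears at 10.2 MHz.
61.8 MHz mod fs = 1 MHz.
1 MHz ≤ fs/2 = 15.2 MHz, appears at 1 MHz.
82.5 MHz mod fs = 21.7 MHz.
21.7 MHz > fs/2 = 15.2 MHz, folds to fs − 21.7 MHz = 8.7 MHz.
99.9 MHz mod fs = 8.7 MHz.
8.7 MHz ≤ fs/2 = 15.2 MHz, appears at 8.7 MHz.
4.5 MHz ≤ fs/2 = 15.2 MHz, passes unchanged.
82.5 MHz and 99.9 MHz both map to 8.7 MHz.

8.7 MHz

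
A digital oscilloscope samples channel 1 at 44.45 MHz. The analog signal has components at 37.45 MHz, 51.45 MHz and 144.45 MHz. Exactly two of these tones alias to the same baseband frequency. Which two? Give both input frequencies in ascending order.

fs/2 = 22.225 MHz.
37.45 MHz > fs/2 = 22.225 MHz, folds to fs − 37.45 MHz = 7 MHz.
51.45 MHz mod fs = 7 MHz.
7 MHz ≤ fs/2 = 22.225 MHz, appears at 7 MHz.
144.45 MHz mod fs = 11.1 MHz.
11.1 MHz ≤ fs/2 = 22.225 MHz, appears at 11.1 MHz.
37.45 MHz and 51.45 MHz both map to 7 MHz.

37.45 MHz, 51.45 MHz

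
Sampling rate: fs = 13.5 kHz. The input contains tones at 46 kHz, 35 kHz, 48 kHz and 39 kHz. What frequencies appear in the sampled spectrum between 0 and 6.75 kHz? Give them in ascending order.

1.5 kHz, 5.5 kHz, 6 kHz

fs/2 = 6.75 kHz.
46 kHz mod fs = 5.5 kHz.
5.5 kHz ≤ fs/2 = 6.75 kHz, appears at 5.5 kHz.
35 kHz mod fs = 8 kHz.
8 kHz > fs/2 = 6.75 kHz, folds to fs − 8 kHz = 5.5 kHz.
48 kHz mod fs = 7.5 kHz.
7.5 kHz > fs/2 = 6.75 kHz, folds to fs − 7.5 kHz = 6 kHz.
39 kHz mod fs = 12 kHz.
12 kHz > fs/2 = 6.75 kHz, folds to fs − 12 kHz = 1.5 kHz.
Distinct values: {1.5 kHz, 5.5 kHz, 6 kHz}.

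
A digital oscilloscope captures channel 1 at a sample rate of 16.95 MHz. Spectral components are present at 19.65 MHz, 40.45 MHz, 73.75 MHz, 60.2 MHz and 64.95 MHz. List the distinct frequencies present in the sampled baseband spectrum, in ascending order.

fs/2 = 8.475 MHz.
19.65 MHz mod fs = 2.7 MHz.
2.7 MHz ≤ fs/2 = 8.475 MHz, appears at 2.7 MHz.
40.45 MHz mod fs = 6.55 MHz.
6.55 MHz ≤ fs/2 = 8.475 MHz, appears at 6.55 MHz.
73.75 MHz mod fs = 5.95 MHz.
5.95 MHz ≤ fs/2 = 8.475 MHz, appears at 5.95 MHz.
60.2 MHz mod fs = 9.35 MHz.
9.35 MHz > fs/2 = 8.475 MHz, folds to fs − 9.35 MHz = 7.6 MHz.
64.95 MHz mod fs = 14.1 MHz.
14.1 MHz > fs/2 = 8.475 MHz, folds to fs − 14.1 MHz = 2.85 MHz.
Distinct values: {2.7 MHz, 2.85 MHz, 5.95 MHz, 6.55 MHz, 7.6 MHz}.

2.7 MHz, 2.85 MHz, 5.95 MHz, 6.55 MHz, 7.6 MHz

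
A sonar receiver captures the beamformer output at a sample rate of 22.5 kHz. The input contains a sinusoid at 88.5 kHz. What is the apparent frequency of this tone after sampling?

88.5 kHz mod fs = 21 kHz.
21 kHz > fs/2 = 11.25 kHz, folds to fs − 21 kHz = 1.5 kHz.

1.5 kHz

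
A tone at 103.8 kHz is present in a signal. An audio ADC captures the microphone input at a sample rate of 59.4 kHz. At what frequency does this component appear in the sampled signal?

103.8 kHz mod fs = 44.4 kHz.
44.4 kHz > fs/2 = 29.7 kHz, folds to fs − 44.4 kHz = 15 kHz.

15 kHz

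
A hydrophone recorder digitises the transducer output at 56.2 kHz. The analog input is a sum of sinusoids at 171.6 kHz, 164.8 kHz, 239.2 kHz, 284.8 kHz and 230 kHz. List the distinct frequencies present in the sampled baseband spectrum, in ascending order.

3 kHz, 3.8 kHz, 5.2 kHz, 14.4 kHz

fs/2 = 28.1 kHz.
171.6 kHz mod fs = 3 kHz.
3 kHz ≤ fs/2 = 28.1 kHz, appears at 3 kHz.
164.8 kHz mod fs = 52.4 kHz.
52.4 kHz > fs/2 = 28.1 kHz, folds to fs − 52.4 kHz = 3.8 kHz.
239.2 kHz mod fs = 14.4 kHz.
14.4 kHz ≤ fs/2 = 28.1 kHz, appears at 14.4 kHz.
284.8 kHz mod fs = 3.8 kHz.
3.8 kHz ≤ fs/2 = 28.1 kHz, appears at 3.8 kHz.
230 kHz mod fs = 5.2 kHz.
5.2 kHz ≤ fs/2 = 28.1 kHz, appears at 5.2 kHz.
Distinct values: {3 kHz, 3.8 kHz, 5.2 kHz, 14.4 kHz}.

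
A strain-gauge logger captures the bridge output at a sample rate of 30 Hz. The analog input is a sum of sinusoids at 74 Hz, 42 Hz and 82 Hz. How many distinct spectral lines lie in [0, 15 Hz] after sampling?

3

fs/2 = 15 Hz.
74 Hz mod fs = 14 Hz.
14 Hz ≤ fs/2 = 15 Hz, appears at 14 Hz.
42 Hz mod fs = 12 Hz.
12 Hz ≤ fs/2 = 15 Hz, appears at 12 Hz.
82 Hz mod fs = 22 Hz.
22 Hz > fs/2 = 15 Hz, folds to fs − 22 Hz = 8 Hz.
Distinct values: {8 Hz, 12 Hz, 14 Hz} → 3.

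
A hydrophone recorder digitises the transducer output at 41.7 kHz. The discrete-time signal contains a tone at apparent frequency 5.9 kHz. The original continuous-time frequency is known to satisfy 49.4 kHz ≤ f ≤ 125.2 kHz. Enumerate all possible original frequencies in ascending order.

Frequencies that alias to 5.9 kHz are k·fs ± 5.9 kHz for integer k ≥ 0.
k=0: 5.9 kHz.
k=1: 35.8 kHz, 47.6 kHz.
k=2: 77.5 kHz, 89.3 kHz.
k=3: 119.2 kHz, 131 kHz.
k=4: 160.9 kHz, 172.7 kHz.
Within [49.4 kHz, 125.2 kHz]: 77.5 kHz, 89.3 kHz, 119.2 kHz.

77.5 kHz, 89.3 kHz, 119.2 kHz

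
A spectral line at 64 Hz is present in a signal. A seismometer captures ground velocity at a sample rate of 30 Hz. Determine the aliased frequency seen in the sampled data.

64 Hz mod fs = 4 Hz.
4 Hz ≤ fs/2 = 15 Hz, appears at 4 Hz.

4 Hz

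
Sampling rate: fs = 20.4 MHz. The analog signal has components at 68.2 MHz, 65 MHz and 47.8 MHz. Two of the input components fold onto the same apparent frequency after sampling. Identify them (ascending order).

47.8 MHz, 68.2 MHz

fs/2 = 10.2 MHz.
68.2 MHz mod fs = 7 MHz.
7 MHz ≤ fs/2 = 10.2 MHz, appears at 7 MHz.
65 MHz mod fs = 3.8 MHz.
3.8 MHz ≤ fs/2 = 10.2 MHz, appears at 3.8 MHz.
47.8 MHz mod fs = 7 MHz.
7 MHz ≤ fs/2 = 10.2 MHz, appears at 7 MHz.
47.8 MHz and 68.2 MHz both map to 7 MHz.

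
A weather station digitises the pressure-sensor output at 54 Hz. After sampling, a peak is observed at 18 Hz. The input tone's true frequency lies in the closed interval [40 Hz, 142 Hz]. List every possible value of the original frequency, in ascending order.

72 Hz, 90 Hz, 126 Hz

Frequencies that alias to 18 Hz are k·fs ± 18 Hz for integer k ≥ 0.
k=0: 18 Hz.
k=1: 36 Hz, 72 Hz.
k=2: 90 Hz, 126 Hz.
k=3: 144 Hz, 180 Hz.
Within [40 Hz, 142 Hz]: 72 Hz, 90 Hz, 126 Hz.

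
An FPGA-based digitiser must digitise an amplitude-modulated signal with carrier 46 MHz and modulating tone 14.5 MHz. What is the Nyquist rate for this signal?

121 MHz

AM sidebands sit at fc ± fm = 31.5 MHz and 60.5 MHz.
Highest-frequency component: 60.5 MHz.
Nyquist rate = 2 × 60.5 MHz = 121 MHz.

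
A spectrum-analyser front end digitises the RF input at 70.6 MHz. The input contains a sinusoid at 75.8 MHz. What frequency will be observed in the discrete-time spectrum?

75.8 MHz mod fs = 5.2 MHz.
5.2 MHz ≤ fs/2 = 35.3 MHz, appears at 5.2 MHz.

5.2 MHz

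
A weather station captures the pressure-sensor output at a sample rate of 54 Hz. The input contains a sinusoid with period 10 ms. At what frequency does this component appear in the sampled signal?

8 Hz

T = 10 ms → f = 1/T = 100 Hz.
100 Hz mod fs = 46 Hz.
46 Hz > fs/2 = 27 Hz, folds to fs − 46 Hz = 8 Hz.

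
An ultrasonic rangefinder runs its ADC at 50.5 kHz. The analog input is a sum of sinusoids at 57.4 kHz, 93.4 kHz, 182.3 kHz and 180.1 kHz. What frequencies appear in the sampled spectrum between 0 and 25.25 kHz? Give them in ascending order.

6.9 kHz, 7.6 kHz, 19.7 kHz, 21.9 kHz

fs/2 = 25.25 kHz.
57.4 kHz mod fs = 6.9 kHz.
6.9 kHz ≤ fs/2 = 25.25 kHz, appears at 6.9 kHz.
93.4 kHz mod fs = 42.9 kHz.
42.9 kHz > fs/2 = 25.25 kHz, folds to fs − 42.9 kHz = 7.6 kHz.
182.3 kHz mod fs = 30.8 kHz.
30.8 kHz > fs/2 = 25.25 kHz, folds to fs − 30.8 kHz = 19.7 kHz.
180.1 kHz mod fs = 28.6 kHz.
28.6 kHz > fs/2 = 25.25 kHz, folds to fs − 28.6 kHz = 21.9 kHz.
Distinct values: {6.9 kHz, 7.6 kHz, 19.7 kHz, 21.9 kHz}.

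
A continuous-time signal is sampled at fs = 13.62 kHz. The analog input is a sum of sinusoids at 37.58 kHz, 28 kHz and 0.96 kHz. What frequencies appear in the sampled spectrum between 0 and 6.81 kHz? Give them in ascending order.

0.76 kHz, 0.96 kHz, 3.28 kHz

fs/2 = 6.81 kHz.
37.58 kHz mod fs = 10.34 kHz.
10.34 kHz > fs/2 = 6.81 kHz, folds to fs − 10.34 kHz = 3.28 kHz.
28 kHz mod fs = 0.76 kHz.
0.76 kHz ≤ fs/2 = 6.81 kHz, appears at 0.76 kHz.
0.96 kHz ≤ fs/2 = 6.81 kHz, passes unchanged.
Distinct values: {0.76 kHz, 0.96 kHz, 3.28 kHz}.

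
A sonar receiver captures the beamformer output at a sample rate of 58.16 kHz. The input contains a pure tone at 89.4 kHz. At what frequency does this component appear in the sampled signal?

26.92 kHz

89.4 kHz mod fs = 31.24 kHz.
31.24 kHz > fs/2 = 29.08 kHz, folds to fs − 31.24 kHz = 26.92 kHz.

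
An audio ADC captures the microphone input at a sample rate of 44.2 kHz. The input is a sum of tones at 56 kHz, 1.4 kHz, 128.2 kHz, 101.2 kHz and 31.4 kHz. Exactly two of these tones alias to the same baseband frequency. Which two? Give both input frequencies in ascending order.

31.4 kHz, 101.2 kHz

fs/2 = 22.1 kHz.
56 kHz mod fs = 11.8 kHz.
11.8 kHz ≤ fs/2 = 22.1 kHz, appears at 11.8 kHz.
1.4 kHz ≤ fs/2 = 22.1 kHz, passes unchanged.
128.2 kHz mod fs = 39.8 kHz.
39.8 kHz > fs/2 = 22.1 kHz, folds to fs − 39.8 kHz = 4.4 kHz.
101.2 kHz mod fs = 12.8 kHz.
12.8 kHz ≤ fs/2 = 22.1 kHz, appears at 12.8 kHz.
31.4 kHz > fs/2 = 22.1 kHz, folds to fs − 31.4 kHz = 12.8 kHz.
31.4 kHz and 101.2 kHz both map to 12.8 kHz.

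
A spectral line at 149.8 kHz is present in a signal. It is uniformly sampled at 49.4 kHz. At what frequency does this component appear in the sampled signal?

149.8 kHz mod fs = 1.6 kHz.
1.6 kHz ≤ fs/2 = 24.7 kHz, appears at 1.6 kHz.

1.6 kHz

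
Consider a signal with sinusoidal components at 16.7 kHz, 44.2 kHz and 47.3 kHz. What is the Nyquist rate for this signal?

Highest-frequency component: 47.3 kHz.
Nyquist rate = 2 × 47.3 kHz = 94.6 kHz.

94.6 kHz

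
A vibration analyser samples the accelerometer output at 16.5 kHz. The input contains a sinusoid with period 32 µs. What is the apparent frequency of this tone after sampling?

1.75 kHz

T = 32 µs → f = 1/T = 31.25 kHz.
31.25 kHz mod fs = 14.75 kHz.
14.75 kHz > fs/2 = 8.25 kHz, folds to fs − 14.75 kHz = 1.75 kHz.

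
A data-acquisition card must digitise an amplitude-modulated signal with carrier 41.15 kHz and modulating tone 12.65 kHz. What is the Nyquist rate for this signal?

107.6 kHz

AM sidebands sit at fc ± fm = 28.5 kHz and 53.8 kHz.
Highest-frequency component: 53.8 kHz.
Nyquist rate = 2 × 53.8 kHz = 107.6 kHz.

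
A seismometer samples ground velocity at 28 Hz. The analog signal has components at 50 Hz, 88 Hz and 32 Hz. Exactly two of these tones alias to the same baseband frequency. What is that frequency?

fs/2 = 14 Hz.
50 Hz mod fs = 22 Hz.
22 Hz > fs/2 = 14 Hz, folds to fs − 22 Hz = 6 Hz.
88 Hz mod fs = 4 Hz.
4 Hz ≤ fs/2 = 14 Hz, appears at 4 Hz.
32 Hz mod fs = 4 Hz.
4 Hz ≤ fs/2 = 14 Hz, appears at 4 Hz.
32 Hz and 88 Hz both map to 4 Hz.

4 Hz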